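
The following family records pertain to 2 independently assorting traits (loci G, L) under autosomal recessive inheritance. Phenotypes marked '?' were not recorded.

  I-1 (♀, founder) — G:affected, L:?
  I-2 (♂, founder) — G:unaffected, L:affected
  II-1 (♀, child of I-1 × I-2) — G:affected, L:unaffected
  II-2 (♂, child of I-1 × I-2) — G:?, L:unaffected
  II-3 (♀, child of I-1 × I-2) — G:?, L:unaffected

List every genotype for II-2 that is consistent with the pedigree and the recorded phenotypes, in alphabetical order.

G/I-1 aff ·: gg
G/I-2 un ·: Gg
G/II-1 aff I-1×I-2: gg
G/II-2 ? I-1×I-2: Gg|gg
G/II-3 ? I-1×I-2: Gg|gg
⇒ G over [I-1,I-2,II-1,II-2,II-3]: 4 consistent
L/I-1 ? ·: LL|Ll
L/I-2 aff ·: ll
L/II-1 un I-1×I-2: Ll
L/II-2 un I-1×I-2: Ll
L/II-3 un I-1×I-2: Ll
⇒ L over [I-1,I-2,II-1,II-2,II-3]: 2 consistent

II-2 ∈ {Gg Ll, gg Ll}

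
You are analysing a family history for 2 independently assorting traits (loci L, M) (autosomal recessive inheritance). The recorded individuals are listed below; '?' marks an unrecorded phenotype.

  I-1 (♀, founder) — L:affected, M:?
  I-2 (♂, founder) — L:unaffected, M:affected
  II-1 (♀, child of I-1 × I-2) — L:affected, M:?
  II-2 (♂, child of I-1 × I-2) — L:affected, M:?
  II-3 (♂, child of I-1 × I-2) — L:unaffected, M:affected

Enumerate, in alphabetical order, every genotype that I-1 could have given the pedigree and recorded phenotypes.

L/I-1 aff ·: ll
L/I-2 un ·: Ll
L/II-1 aff I-1×I-2: ll
L/II-2 aff I-1×I-2: ll
L/II-3 un I-1×I-2: Ll
⇒ L over [I-1,I-2,II-1,II-2,II-3]: 1 consistent
M/I-1 ? ·: Mm|mm
M/I-2 aff ·: mm
M/II-1 ? I-1×I-2: Mm|mm
M/II-2 ? I-1×I-2: Mm|mm
M/II-3 aff I-1×I-2: mm
⇒ M over [I-1,I-2,II-1,II-2,II-3]: 5 consistent

I-1 ∈ {ll Mm, ll mm}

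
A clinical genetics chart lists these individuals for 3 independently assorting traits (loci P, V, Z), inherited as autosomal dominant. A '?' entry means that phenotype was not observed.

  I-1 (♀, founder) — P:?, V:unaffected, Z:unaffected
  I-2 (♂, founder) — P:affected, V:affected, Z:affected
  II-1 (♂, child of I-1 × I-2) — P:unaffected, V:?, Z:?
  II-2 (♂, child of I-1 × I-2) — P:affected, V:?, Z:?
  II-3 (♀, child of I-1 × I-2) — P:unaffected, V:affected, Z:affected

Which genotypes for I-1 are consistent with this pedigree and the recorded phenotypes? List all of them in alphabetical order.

I-1 ∈ {Pp vv zz, pp vv zz}

P/I-1 ? ·: pp|Pp
P/I-2 aff ·: Pp
P/II-1 un I-1×I-2: pp
P/II-2 aff I-1×I-2: Pp|PP
P/II-3 un I-1×I-2: pp
⇒ P over [I-1,I-2,II-1,II-2,II-3]: 3 consistent
V/I-1 un ·: vv
V/I-2 aff ·: Vv|VV
V/II-1 ? I-1×I-2: vv|Vv
V/II-2 ? I-1×I-2: vv|Vv
V/II-3 aff I-1×I-2: Vv
⇒ V over [I-1,I-2,II-1,II-2,II-3]: 5 consistent
Z/I-1 un ·: zz
Z/I-2 aff ·: Zz|ZZ
Z/II-1 ? I-1×I-2: zz|Zz
Z/II-2 ? I-1×I-2: zz|Zz
Z/II-3 aff I-1×I-2: Zz
⇒ Z over [I-1,I-2,II-1,II-2,II-3]: 5 consistent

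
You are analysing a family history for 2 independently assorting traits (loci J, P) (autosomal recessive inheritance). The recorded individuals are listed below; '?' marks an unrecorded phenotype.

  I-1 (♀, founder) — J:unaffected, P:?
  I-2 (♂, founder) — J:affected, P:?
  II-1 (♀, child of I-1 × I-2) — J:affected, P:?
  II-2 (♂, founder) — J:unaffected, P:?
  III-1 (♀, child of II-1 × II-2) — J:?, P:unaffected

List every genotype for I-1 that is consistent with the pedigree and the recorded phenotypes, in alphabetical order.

J/I-1 un ·: Jj
J/I-2 aff ·: jj
J/II-1 aff I-1×I-2: jj
J/II-2 un ·: JJ|Jj
J/III-1 ? II-1×II-2: Jj|jj
⇒ J over [I-1,I-2,II-1,II-2,III-1]: 3 consistent
P/I-1 ? ·: PP|Pp|pp
P/I-2 ? ·: PP|Pp|pp
P/II-1 ? I-1×I-2: PP|Pp|pp
P/II-2 ? ·: PP|Pp|pp
P/III-1 un II-1×II-2: PP|Pp
⇒ P over [I-1,I-2,II-1,II-2,III-1]: 59 consistent

I-1 ∈ {Jj PP, Jj Pp, Jj pp}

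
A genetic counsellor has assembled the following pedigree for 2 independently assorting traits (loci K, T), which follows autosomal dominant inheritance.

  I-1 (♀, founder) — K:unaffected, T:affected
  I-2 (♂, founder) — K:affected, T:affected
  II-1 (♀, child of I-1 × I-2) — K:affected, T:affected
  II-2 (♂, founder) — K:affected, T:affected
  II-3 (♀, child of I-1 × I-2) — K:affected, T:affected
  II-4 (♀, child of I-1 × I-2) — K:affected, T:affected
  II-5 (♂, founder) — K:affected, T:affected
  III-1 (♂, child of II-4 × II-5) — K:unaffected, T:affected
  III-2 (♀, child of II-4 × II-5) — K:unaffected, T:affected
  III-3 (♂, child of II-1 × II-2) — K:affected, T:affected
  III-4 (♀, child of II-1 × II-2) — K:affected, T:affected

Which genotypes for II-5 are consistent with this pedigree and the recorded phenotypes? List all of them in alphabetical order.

II-5 ∈ {Kk TT, Kk Tt}

K/I-1 un ·: kk
K/I-2 aff ·: Kk|KK
K/II-1 aff I-1×I-2: Kk
K/II-2 aff ·: Kk|KK
K/II-3 aff I-1×I-2: Kk
K/II-4 aff I-1×I-2: Kk
K/II-5 aff ·: Kk
K/III-1 un II-4×II-5: kk
K/III-2 un II-4×II-5: kk
K/III-3 aff II-1×II-2: Kk|KK
K/III-4 aff II-1×II-2: Kk|KK
⇒ K over [I-1,I-2,II-1,II-2,II-3,II-4,II-5,III-1,III-2,III-3,III-4]: 16 consistent
T/I-1 aff ·: Tt|TT
T/I-2 aff ·: Tt|TT
T/II-1 aff I-1×I-2: Tt|TT
T/II-2 aff ·: Tt|TT
T/II-3 aff I-1×I-2: Tt|TT
T/II-4 aff I-1×I-2: Tt|TT
T/II-5 aff ·: Tt|TT
T/III-1 aff II-4×II-5: Tt|TT
T/III-2 aff II-4×II-5: Tt|TT
T/III-3 aff II-1×II-2: Tt|TT
T/III-4 aff II-1×II-2: Tt|TT
⇒ T over [I-1,I-2,II-1,II-2,II-3,II-4,II-5,III-1,III-2,III-3,III-4]: 1039 consistent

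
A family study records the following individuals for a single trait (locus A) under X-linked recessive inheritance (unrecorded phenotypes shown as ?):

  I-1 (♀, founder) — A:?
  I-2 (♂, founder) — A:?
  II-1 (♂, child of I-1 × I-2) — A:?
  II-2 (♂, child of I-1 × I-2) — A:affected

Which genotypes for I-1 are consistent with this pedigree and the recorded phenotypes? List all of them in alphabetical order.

I-1 ∈ {X^AX^a, X^aX^a}

A/I-1 ? ·: X^AX^a|X^aX^a
A/I-2 ? ·: X^AY|X^aY
A/II-1 ? I-1×I-2: X^AY|X^aY
A/II-2 aff I-1×I-2: X^aY
⇒ A over [I-1,I-2,II-1,II-2]: 6 consistent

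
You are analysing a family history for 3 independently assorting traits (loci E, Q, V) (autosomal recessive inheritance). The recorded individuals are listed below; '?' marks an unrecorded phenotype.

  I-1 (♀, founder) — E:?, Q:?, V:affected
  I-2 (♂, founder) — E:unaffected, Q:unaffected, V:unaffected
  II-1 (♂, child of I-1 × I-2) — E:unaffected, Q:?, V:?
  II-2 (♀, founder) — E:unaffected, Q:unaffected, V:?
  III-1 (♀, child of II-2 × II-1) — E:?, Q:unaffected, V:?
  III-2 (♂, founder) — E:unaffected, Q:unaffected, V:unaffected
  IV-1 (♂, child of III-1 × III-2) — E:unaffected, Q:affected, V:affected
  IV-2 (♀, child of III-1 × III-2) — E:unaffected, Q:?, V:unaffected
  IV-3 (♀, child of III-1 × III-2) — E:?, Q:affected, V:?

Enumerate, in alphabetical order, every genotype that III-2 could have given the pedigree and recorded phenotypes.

E/I-1 ? ·: EE|Ee|ee
E/I-2 un ·: EE|Ee
E/II-1 un I-1×I-2: EE|Ee
E/II-2 un ·: EE|Ee
E/III-1 ? II-2×II-1: EE|Ee|ee
E/III-2 un ·: EE|Ee
E/IV-1 un III-1×III-2: EE|Ee
E/IV-2 un III-1×III-2: EE|Ee
E/IV-3 ? III-1×III-2: EE|Ee|ee
⇒ E over [I-1,I-2,II-1,II-2,III-1,III-2,IV-1,IV-2,IV-3]: 457 consistent
Q/I-1 ? ·: QQ|Qq|qq
Q/I-2 un ·: QQ|Qq
Q/II-1 ? I-1×I-2: QQ|Qq|qq
Q/II-2 un ·: QQ|Qq
Q/III-1 un II-2×II-1: Qq
Q/III-2 un ·: Qq
Q/IV-1 aff III-1×III-2: qq
Q/IV-2 ? III-1×III-2: QQ|Qq|qq
Q/IV-3 aff III-1×III-2: qq
⇒ Q over [I-1,I-2,II-1,II-2,III-1,III-2,IV-1,IV-2,IV-3]: 54 consistent
V/I-1 aff ·: vv
V/I-2 un ·: VV|Vv
V/II-1 ? I-1×I-2: Vv|vv
V/II-2 ? ·: VV|Vv|vv
V/III-1 ? II-2×II-1: Vv|vv
V/III-2 un ·: Vv
V/IV-1 aff III-1×III-2: vv
V/IV-2 un III-1×III-2: VV|Vv
V/IV-3 ? III-1×III-2: VV|Vv|vv
⇒ V over [I-1,I-2,II-1,II-2,III-1,III-2,IV-1,IV-2,IV-3]: 60 consistent

III-2 ∈ {EE Qq Vv, Ee Qq Vv}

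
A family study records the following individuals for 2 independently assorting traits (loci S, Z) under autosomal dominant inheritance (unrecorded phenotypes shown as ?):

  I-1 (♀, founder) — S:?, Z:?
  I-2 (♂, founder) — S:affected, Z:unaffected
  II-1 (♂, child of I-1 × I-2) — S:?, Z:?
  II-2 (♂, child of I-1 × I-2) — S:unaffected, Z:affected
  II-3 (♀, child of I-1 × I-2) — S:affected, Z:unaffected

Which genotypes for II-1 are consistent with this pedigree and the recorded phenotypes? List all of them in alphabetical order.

S/I-1 ? ·: ss|Ss
S/I-2 aff ·: Ss
S/II-1 ? I-1×I-2: ss|Ss|SS
S/II-2 un I-1×I-2: ss
S/II-3 aff I-1×I-2: Ss|SS
⇒ S over [I-1,I-2,II-1,II-2,II-3]: 8 consistent
Z/I-1 ? ·: Zz
Z/I-2 un ·: zz
Z/II-1 ? I-1×I-2: zz|Zz
Z/II-2 aff I-1×I-2: Zz
Z/II-3 un I-1×I-2: zz
⇒ Z over [I-1,I-2,II-1,II-2,II-3]: 2 consistent

II-1 ∈ {SS Zz, SS zz, Ss Zz, Ss zz, ss Zz, ss zz}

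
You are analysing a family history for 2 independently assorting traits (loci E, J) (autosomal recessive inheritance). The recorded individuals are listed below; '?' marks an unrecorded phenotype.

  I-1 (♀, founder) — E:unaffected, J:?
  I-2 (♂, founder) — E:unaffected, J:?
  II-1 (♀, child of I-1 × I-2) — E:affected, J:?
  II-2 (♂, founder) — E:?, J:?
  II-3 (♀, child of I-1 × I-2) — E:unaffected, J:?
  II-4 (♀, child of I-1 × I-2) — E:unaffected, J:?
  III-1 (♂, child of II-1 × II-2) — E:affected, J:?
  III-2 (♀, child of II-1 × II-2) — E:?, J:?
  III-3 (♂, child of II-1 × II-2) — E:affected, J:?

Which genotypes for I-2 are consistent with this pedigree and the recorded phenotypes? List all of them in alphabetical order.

E/I-1 un ·: Ee
E/I-2 un ·: Ee
E/II-1 aff I-1×I-2: ee
E/II-2 ? ·: Ee|ee
E/II-3 un I-1×I-2: EE|Ee
E/II-4 un I-1×I-2: EE|Ee
E/III-1 aff II-1×II-2: ee
E/III-2 ? II-1×II-2: Ee|ee
E/III-3 aff II-1×II-2: ee
⇒ E over [I-1,I-2,II-1,II-2,II-3,II-4,III-1,III-2,III-3]: 12 consistent
J/I-1 ? ·: JJ|Jj|jj
J/I-2 ? ·: JJ|Jj|jj
J/II-1 ? I-1×I-2: JJ|Jj|jj
J/II-2 ? ·: JJ|Jj|jj
J/II-3 ? I-1×I-2: JJ|Jj|jj
J/II-4 ? I-1×I-2: JJ|Jj|jj
J/III-1 ? II-1×II-2: JJ|Jj|jj
J/III-2 ? II-1×II-2: JJ|Jj|jj
J/III-3 ? II-1×II-2: JJ|Jj|jj
⇒ J over [I-1,I-2,II-1,II-2,II-3,II-4,III-1,III-2,III-3]: 1521 consistent

I-2 ∈ {Ee JJ, Ee Jj, Ee jj}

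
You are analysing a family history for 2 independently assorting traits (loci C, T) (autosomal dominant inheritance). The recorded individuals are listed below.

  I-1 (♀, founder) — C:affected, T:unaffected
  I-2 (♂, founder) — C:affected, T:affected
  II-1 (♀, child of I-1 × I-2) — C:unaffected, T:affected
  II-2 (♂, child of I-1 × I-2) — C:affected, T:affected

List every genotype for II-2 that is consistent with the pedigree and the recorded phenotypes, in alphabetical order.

II-2 ∈ {CC Tt, Cc Tt}

C/I-1 aff ·: Cc
C/I-2 aff ·: Cc
C/II-1 un I-1×I-2: cc
C/II-2 aff I-1×I-2: Cc|CC
⇒ C over [I-1,I-2,II-1,II-2]: 2 consistent
T/I-1 un ·: tt
T/I-2 aff ·: Tt|TT
T/II-1 aff I-1×I-2: Tt
T/II-2 aff I-1×I-2: Tt
⇒ T over [I-1,I-2,II-1,II-2]: 2 consistent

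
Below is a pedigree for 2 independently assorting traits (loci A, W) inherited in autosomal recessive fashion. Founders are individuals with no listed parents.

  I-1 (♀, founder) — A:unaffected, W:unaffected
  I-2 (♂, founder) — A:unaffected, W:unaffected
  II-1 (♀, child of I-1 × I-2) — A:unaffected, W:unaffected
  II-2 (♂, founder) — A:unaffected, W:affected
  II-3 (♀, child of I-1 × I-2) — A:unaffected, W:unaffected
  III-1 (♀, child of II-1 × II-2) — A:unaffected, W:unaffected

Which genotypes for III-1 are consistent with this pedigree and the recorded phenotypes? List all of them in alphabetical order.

A/I-1 un ·: AA|Aa
A/I-2 un ·: AA|Aa
A/II-1 un I-1×I-2: AA|Aa
A/II-2 un ·: AA|Aa
A/II-3 un I-1×I-2: AA|Aa
A/III-1 un II-1×II-2: AA|Aa
⇒ A over [I-1,I-2,II-1,II-2,II-3,III-1]: 45 consistent
W/I-1 un ·: WW|Ww
W/I-2 un ·: WW|Ww
W/II-1 un I-1×I-2: WW|Ww
W/II-2 aff ·: ww
W/II-3 un I-1×I-2: WW|Ww
W/III-1 un II-1×II-2: Ww
⇒ W over [I-1,I-2,II-1,II-2,II-3,III-1]: 13 consistent

III-1 ∈ {AA Ww, Aa Ww}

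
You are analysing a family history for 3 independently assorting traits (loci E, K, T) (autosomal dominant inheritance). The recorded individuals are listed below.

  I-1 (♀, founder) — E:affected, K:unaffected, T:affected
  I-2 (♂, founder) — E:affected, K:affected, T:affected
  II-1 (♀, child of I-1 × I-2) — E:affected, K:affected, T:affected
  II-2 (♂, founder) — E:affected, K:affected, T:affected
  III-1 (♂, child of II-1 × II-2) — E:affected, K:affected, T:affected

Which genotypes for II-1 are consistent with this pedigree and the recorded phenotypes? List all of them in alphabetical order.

II-1 ∈ {EE Kk TT, EE Kk Tt, Ee Kk TT, Ee Kk Tt}

E/I-1 aff ·: Ee|EE
E/I-2 aff ·: Ee|EE
E/II-1 aff I-1×I-2: Ee|EE
E/II-2 aff ·: Ee|EE
E/III-1 aff II-1×II-2: Ee|EE
⇒ E over [I-1,I-2,II-1,II-2,III-1]: 24 consistent
K/I-1 un ·: kk
K/I-2 aff ·: Kk|KK
K/II-1 aff I-1×I-2: Kk
K/II-2 aff ·: Kk|KK
K/III-1 aff II-1×II-2: Kk|KK
⇒ K over [I-1,I-2,II-1,II-2,III-1]: 8 consistent
T/I-1 aff ·: Tt|TT
T/I-2 aff ·: Tt|TT
T/II-1 aff I-1×I-2: Tt|TT
T/II-2 aff ·: Tt|TT
T/III-1 aff II-1×II-2: Tt|TT
⇒ T over [I-1,I-2,II-1,II-2,III-1]: 24 consistent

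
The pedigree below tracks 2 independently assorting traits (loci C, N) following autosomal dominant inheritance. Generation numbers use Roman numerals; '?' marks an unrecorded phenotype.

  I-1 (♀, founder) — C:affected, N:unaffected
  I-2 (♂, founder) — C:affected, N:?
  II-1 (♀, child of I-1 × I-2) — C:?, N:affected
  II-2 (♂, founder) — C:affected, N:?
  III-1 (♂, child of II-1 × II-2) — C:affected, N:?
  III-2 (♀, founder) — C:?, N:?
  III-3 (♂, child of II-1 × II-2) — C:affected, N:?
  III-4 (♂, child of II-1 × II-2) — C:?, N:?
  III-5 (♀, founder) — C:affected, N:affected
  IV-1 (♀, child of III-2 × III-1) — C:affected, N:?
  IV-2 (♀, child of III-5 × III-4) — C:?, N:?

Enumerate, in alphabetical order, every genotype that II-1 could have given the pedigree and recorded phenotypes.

C/I-1 aff ·: Cc|CC
C/I-2 aff ·: Cc|CC
C/II-1 ? I-1×I-2: cc|Cc|CC
C/II-2 aff ·: Cc|CC
C/III-1 aff II-1×II-2: Cc|CC
C/III-2 ? ·: cc|Cc|CC
C/III-3 aff II-1×II-2: Cc|CC
C/III-4 ? II-1×II-2: cc|Cc|CC
C/III-5 aff ·: Cc|CC
C/IV-1 aff III-2×III-1: Cc|CC
C/IV-2 ? III-5×III-4: cc|Cc|CC
⇒ C over [I-1,I-2,II-1,II-2,III-1,III-2,III-3,III-4,III-5,IV-1,IV-2]: 1715 consistent
N/I-1 un ·: nn
N/I-2 ? ·: Nn|NN
N/II-1 aff I-1×I-2: Nn
N/II-2 ? ·: nn|Nn|NN
N/III-1 ? II-1×II-2: nn|Nn|NN
N/III-2 ? ·: nn|Nn|NN
N/III-3 ? II-1×II-2: nn|Nn|NN
N/III-4 ? II-1×II-2: nn|Nn|NN
N/III-5 aff ·: Nn|NN
N/IV-1 ? III-2×III-1: nn|Nn|NN
N/IV-2 ? III-5×III-4: nn|Nn|NN
⇒ N over [I-1,I-2,II-1,II-2,III-1,III-2,III-3,III-4,III-5,IV-1,IV-2]: 1694 consistent

II-1 ∈ {CC Nn, Cc Nn, cc Nn}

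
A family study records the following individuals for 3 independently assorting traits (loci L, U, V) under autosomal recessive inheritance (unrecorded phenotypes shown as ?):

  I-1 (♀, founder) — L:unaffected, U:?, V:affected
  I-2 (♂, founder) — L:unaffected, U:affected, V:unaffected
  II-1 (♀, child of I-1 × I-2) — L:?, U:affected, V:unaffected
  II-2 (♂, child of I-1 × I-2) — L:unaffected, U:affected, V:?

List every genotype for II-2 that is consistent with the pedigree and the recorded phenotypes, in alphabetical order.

II-2 ∈ {LL uu Vv, LL uu vv, Ll uu Vv, Ll uu vv}

L/I-1 un ·: LL|Ll
L/I-2 un ·: LL|Ll
L/II-1 ? I-1×I-2: LL|Ll|ll
L/II-2 un I-1×I-2: LL|Ll
⇒ L over [I-1,I-2,II-1,II-2]: 15 consistent
U/I-1 ? ·: Uu|uu
U/I-2 aff ·: uu
U/II-1 aff I-1×I-2: uu
U/II-2 aff I-1×I-2: uu
⇒ U over [I-1,I-2,II-1,II-2]: 2 consistent
V/I-1 aff ·: vv
V/I-2 un ·: VV|Vv
V/II-1 un I-1×I-2: Vv
V/II-2 ? I-1×I-2: Vv|vv
⇒ V over [I-1,I-2,II-1,II-2]: 3 consistent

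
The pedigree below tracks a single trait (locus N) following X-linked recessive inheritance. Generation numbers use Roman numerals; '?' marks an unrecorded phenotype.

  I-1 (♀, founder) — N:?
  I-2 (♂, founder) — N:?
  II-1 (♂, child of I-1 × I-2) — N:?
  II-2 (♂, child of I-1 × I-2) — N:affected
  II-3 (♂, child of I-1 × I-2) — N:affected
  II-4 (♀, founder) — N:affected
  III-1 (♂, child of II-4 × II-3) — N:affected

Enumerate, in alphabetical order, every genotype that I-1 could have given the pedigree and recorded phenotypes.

N/I-1 ? ·: X^NX^n|X^nX^n
N/I-2 ? ·: X^NY|X^nY
N/II-1 ? I-1×I-2: X^NY|X^nY
N/II-2 aff I-1×I-2: X^nY
N/II-3 aff I-1×I-2: X^nY
N/II-4 aff ·: X^nX^n
N/III-1 aff II-4×II-3: X^nY
⇒ N over [I-1,I-2,II-1,II-2,II-3,II-4,III-1]: 6 consistent

I-1 ∈ {X^NX^n, X^nX^n}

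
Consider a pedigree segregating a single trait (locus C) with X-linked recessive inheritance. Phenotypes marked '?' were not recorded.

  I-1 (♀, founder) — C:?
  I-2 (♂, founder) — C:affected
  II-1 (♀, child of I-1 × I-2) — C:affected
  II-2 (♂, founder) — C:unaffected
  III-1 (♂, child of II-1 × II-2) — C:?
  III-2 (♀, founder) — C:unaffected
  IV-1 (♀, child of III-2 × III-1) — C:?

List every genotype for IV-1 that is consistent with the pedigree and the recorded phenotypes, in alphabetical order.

IV-1 ∈ {X^CX^c, X^cX^c}

C/I-1 ? ·: X^CX^c|X^cX^c
C/I-2 aff ·: X^cY
C/II-1 aff I-1×I-2: X^cX^c
C/II-2 un ·: X^CY
C/III-1 ? II-1×II-2: X^cY
C/III-2 un ·: X^CX^C|X^CX^c
C/IV-1 ? III-2×III-1: X^CX^c|X^cX^c
⇒ C over [I-1,I-2,II-1,II-2,III-1,III-2,IV-1]: 6 consistent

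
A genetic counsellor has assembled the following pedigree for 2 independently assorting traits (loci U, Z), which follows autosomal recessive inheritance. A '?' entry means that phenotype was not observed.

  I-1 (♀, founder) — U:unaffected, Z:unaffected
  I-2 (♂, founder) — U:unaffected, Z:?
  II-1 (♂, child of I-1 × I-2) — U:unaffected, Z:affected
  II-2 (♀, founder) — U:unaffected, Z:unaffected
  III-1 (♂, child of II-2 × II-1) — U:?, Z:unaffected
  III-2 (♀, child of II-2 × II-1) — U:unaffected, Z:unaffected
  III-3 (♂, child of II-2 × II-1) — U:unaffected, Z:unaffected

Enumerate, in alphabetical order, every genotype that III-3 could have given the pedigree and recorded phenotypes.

U/I-1 un ·: UU|Uu
U/I-2 un ·: UU|Uu
U/II-1 un I-1×I-2: UU|Uu
U/II-2 un ·: UU|Uu
U/III-1 ? II-2×II-1: UU|Uu|uu
U/III-2 un II-2×II-1: UU|Uu
U/III-3 un II-2×II-1: UU|Uu
⇒ U over [I-1,I-2,II-1,II-2,III-1,III-2,III-3]: 96 consistent
Z/I-1 un ·: Zz
Z/I-2 ? ·: Zz|zz
Z/II-1 aff I-1×I-2: zz
Z/II-2 un ·: ZZ|Zz
Z/III-1 un II-2×II-1: Zz
Z/III-2 un II-2×II-1: Zz
Z/III-3 un II-2×II-1: Zz
⇒ Z over [I-1,I-2,II-1,II-2,III-1,III-2,III-3]: 4 consistent

III-3 ∈ {UU Zz, Uu Zz}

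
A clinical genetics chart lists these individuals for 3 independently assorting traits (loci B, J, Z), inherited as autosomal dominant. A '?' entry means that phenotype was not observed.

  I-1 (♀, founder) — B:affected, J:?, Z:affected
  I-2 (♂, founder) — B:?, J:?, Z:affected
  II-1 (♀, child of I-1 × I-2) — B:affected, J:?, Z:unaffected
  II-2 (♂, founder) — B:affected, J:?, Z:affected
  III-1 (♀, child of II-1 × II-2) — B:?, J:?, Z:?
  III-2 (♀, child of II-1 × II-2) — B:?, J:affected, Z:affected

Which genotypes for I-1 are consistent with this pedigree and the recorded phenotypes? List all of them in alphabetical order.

B/I-1 aff ·: Bb|BB
B/I-2 ? ·: bb|Bb|BB
B/II-1 aff I-1×I-2: Bb|BB
B/II-2 aff ·: Bb|BB
B/III-1 ? II-1×II-2: bb|Bb|BB
B/III-2 ? II-1×II-2: bb|Bb|BB
⇒ B over [I-1,I-2,II-1,II-2,III-1,III-2]: 85 consistent
J/I-1 ? ·: jj|Jj|JJ
J/I-2 ? ·: jj|Jj|JJ
J/II-1 ? I-1×I-2: jj|Jj|JJ
J/II-2 ? ·: jj|Jj|JJ
J/III-1 ? II-1×II-2: jj|Jj|JJ
J/III-2 aff II-1×II-2: Jj|JJ
⇒ J over [I-1,I-2,II-1,II-2,III-1,III-2]: 120 consistent
Z/I-1 aff ·: Zz
Z/I-2 aff ·: Zz
Z/II-1 un I-1×I-2: zz
Z/II-2 aff ·: Zz|ZZ
Z/III-1 ? II-1×II-2: zz|Zz
Z/III-2 aff II-1×II-2: Zz
⇒ Z over [I-1,I-2,II-1,II-2,III-1,III-2]: 3 consistent

I-1 ∈ {BB JJ Zz, BB Jj Zz, BB jj Zz, Bb JJ Zz, Bb Jj Zz, Bb jj Zz}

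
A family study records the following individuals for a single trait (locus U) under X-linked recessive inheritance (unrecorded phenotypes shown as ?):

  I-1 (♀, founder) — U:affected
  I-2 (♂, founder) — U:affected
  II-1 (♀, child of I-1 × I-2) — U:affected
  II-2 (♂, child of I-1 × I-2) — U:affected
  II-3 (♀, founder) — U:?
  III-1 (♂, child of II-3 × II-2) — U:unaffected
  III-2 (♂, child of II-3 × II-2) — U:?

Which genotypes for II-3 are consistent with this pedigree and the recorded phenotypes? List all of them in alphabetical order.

U/I-1 aff ·: X^uX^u
U/I-2 aff ·: X^uY
U/II-1 aff I-1×I-2: X^uX^u
U/II-2 aff I-1×I-2: X^uY
U/II-3 ? ·: X^UX^U|X^UX^u
U/III-1 un II-3×II-2: X^UY
U/III-2 ? II-3×II-2: X^UY|X^uY
⇒ U over [I-1,I-2,II-1,II-2,II-3,III-1,III-2]: 3 consistent

II-3 ∈ {X^UX^U, X^UX^u}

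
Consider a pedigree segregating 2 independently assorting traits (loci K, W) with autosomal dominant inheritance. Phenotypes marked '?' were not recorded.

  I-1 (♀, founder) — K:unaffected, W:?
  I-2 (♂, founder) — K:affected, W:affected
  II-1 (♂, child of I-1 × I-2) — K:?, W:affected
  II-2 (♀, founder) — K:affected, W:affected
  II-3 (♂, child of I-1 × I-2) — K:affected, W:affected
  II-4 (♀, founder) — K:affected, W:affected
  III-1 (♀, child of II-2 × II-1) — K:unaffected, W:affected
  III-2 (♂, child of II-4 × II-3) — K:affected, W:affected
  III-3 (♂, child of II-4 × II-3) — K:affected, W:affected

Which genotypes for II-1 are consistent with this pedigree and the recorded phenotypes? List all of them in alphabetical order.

K/I-1 un ·: kk
K/I-2 aff ·: Kk|KK
K/II-1 ? I-1×I-2: kk|Kk
K/II-2 aff ·: Kk
K/II-3 aff I-1×I-2: Kk
K/II-4 aff ·: Kk|KK
K/III-1 un II-2×II-1: kk
K/III-2 aff II-4×II-3: Kk|KK
K/III-3 aff II-4×II-3: Kk|KK
⇒ K over [I-1,I-2,II-1,II-2,II-3,II-4,III-1,III-2,III-3]: 24 consistent
W/I-1 ? ·: ww|Ww|WW
W/I-2 aff ·: Ww|WW
W/II-1 aff I-1×I-2: Ww|WW
W/II-2 aff ·: Ww|WW
W/II-3 aff I-1×I-2: Ww|WW
W/II-4 aff ·: Ww|WW
W/III-1 aff II-2×II-1: Ww|WW
W/III-2 aff II-4×II-3: Ww|WW
W/III-3 aff II-4×II-3: Ww|WW
⇒ W over [I-1,I-2,II-1,II-2,II-3,II-4,III-1,III-2,III-3]: 352 consistent

II-1 ∈ {Kk WW, Kk Ww, kk WW, kk Ww}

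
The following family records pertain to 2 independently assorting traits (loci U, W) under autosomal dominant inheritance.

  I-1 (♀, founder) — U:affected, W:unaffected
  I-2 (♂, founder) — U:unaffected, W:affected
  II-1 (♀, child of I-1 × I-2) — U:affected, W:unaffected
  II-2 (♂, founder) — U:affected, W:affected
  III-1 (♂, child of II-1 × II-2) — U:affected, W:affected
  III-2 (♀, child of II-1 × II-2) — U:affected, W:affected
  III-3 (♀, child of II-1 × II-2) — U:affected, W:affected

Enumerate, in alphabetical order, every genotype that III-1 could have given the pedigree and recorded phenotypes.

U/I-1 aff ·: Uu|UU
U/I-2 un ·: uu
U/II-1 aff I-1×I-2: Uu
U/II-2 aff ·: Uu|UU
U/III-1 aff II-1×II-2: Uu|UU
U/III-2 aff II-1×II-2: Uu|UU
U/III-3 aff II-1×II-2: Uu|UU
⇒ U over [I-1,I-2,II-1,II-2,III-1,III-2,III-3]: 32 consistent
W/I-1 un ·: ww
W/I-2 aff ·: Ww
W/II-1 un I-1×I-2: ww
W/II-2 aff ·: Ww|WW
W/III-1 aff II-1×II-2: Ww
W/III-2 aff II-1×II-2: Ww
W/III-3 aff II-1×II-2: Ww
⇒ W over [I-1,I-2,II-1,II-2,III-1,III-2,III-3]: 2 consistent

III-1 ∈ {UU Ww, Uu Ww}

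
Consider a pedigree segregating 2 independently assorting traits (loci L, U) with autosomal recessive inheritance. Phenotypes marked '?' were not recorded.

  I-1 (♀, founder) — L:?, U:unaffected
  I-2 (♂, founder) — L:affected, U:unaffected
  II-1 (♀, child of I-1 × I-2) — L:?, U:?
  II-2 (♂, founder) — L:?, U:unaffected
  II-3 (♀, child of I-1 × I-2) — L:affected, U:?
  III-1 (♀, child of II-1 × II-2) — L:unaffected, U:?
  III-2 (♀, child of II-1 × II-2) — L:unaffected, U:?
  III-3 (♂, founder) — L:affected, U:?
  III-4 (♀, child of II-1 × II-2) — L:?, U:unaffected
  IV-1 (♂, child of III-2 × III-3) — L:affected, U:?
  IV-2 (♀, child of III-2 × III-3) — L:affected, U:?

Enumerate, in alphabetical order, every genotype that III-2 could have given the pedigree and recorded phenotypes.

L/I-1 ? ·: Ll|ll
L/I-2 aff ·: ll
L/II-1 ? I-1×I-2: Ll|ll
L/II-2 ? ·: LL|Ll|ll
L/II-3 aff I-1×I-2: ll
L/III-1 un II-1×II-2: LL|Ll
L/III-2 un II-1×II-2: Ll
L/III-3 aff ·: ll
L/III-4 ? II-1×II-2: LL|Ll|ll
L/IV-1 aff III-2×III-3: ll
L/IV-2 aff III-2×III-3: ll
⇒ L over [I-1,I-2,II-1,II-2,II-3,III-1,III-2,III-3,III-4,IV-1,IV-2]: 18 consistent
U/I-1 un ·: UU|Uu
U/I-2 un ·: UU|Uu
U/II-1 ? I-1×I-2: UU|Uu|uu
U/II-2 un ·: UU|Uu
U/II-3 ? I-1×I-2: UU|Uu|uu
U/III-1 ? II-1×II-2: UU|Uu|uu
U/III-2 ? II-1×II-2: UU|Uu|uu
U/III-3 ? ·: UU|Uu|uu
U/III-4 un II-1×II-2: UU|Uu
U/IV-1 ? III-2×III-3: UU|Uu|uu
U/IV-2 ? III-2×III-3: UU|Uu|uu
⇒ U over [I-1,I-2,II-1,II-2,II-3,III-1,III-2,III-3,III-4,IV-1,IV-2]: 2835 consistent

III-2 ∈ {Ll UU, Ll Uu, Ll uu}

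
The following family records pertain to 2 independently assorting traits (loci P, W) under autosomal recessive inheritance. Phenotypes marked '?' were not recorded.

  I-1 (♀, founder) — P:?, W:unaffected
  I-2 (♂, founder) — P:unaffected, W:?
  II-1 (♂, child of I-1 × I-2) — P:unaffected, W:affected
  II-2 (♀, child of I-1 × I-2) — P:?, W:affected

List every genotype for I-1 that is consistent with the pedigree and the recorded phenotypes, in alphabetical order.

I-1 ∈ {PP Ww, Pp Ww, pp Ww}

P/I-1 ? ·: PP|Pp|pp
P/I-2 un ·: PP|Pp
P/II-1 un I-1×I-2: PP|Pp
P/II-2 ? I-1×I-2: PP|Pp|pp
⇒ P over [I-1,I-2,II-1,II-2]: 18 consistent
W/I-1 un ·: Ww
W/I-2 ? ·: Ww|ww
W/II-1 aff I-1×I-2: ww
W/II-2 aff I-1×I-2: ww
⇒ W over [I-1,I-2,II-1,II-2]: 2 consistent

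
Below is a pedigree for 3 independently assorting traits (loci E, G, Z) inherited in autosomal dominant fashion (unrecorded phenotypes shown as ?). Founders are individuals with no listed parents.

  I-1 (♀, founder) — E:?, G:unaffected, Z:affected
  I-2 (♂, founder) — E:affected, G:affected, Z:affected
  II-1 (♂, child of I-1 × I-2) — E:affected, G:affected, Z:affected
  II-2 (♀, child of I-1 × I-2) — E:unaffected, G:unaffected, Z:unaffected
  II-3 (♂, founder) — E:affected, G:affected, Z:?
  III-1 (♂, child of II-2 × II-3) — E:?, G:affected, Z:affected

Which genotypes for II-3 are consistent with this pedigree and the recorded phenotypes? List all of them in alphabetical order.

E/I-1 ? ·: ee|Ee
E/I-2 aff ·: Ee
E/II-1 aff I-1×I-2: Ee|EE
E/II-2 un I-1×I-2: ee
E/II-3 aff ·: Ee|EE
E/III-1 ? II-2×II-3: ee|Ee
⇒ E over [I-1,I-2,II-1,II-2,II-3,III-1]: 9 consistent
G/I-1 un ·: gg
G/I-2 aff ·: Gg
G/II-1 aff I-1×I-2: Gg
G/II-2 un I-1×I-2: gg
G/II-3 aff ·: Gg|GG
G/III-1 aff II-2×II-3: Gg
⇒ G over [I-1,I-2,II-1,II-2,II-3,III-1]: 2 consistent
Z/I-1 aff ·: Zz
Z/I-2 aff ·: Zz
Z/II-1 aff I-1×I-2: Zz|ZZ
Z/II-2 un I-1×I-2: zz
Z/II-3 ? ·: Zz|ZZ
Z/III-1 aff II-2×II-3: Zz
⇒ Z over [I-1,I-2,II-1,II-2,II-3,III-1]: 4 consistent

II-3 ∈ {EE GG ZZ, EE GG Zz, EE Gg ZZ, EE Gg Zz, Ee GG ZZ, Ee GG Zz, Ee Gg ZZ, Ee Gg Zz}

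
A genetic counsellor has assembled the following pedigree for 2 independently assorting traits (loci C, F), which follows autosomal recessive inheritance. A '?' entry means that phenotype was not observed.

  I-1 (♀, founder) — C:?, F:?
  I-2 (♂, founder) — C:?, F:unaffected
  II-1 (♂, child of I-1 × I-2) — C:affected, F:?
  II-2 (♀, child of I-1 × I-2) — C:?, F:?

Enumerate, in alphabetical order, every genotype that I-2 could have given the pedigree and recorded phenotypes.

C/I-1 ? ·: Cc|cc
C/I-2 ? ·: Cc|cc
C/II-1 aff I-1×I-2: cc
C/II-2 ? I-1×I-2: CC|Cc|cc
⇒ C over [I-1,I-2,II-1,II-2]: 8 consistent
F/I-1 ? ·: FF|Ff|ff
F/I-2 un ·: FF|Ff
F/II-1 ? I-1×I-2: FF|Ff|ff
F/II-2 ? I-1×I-2: FF|Ff|ff
⇒ F over [I-1,I-2,II-1,II-2]: 23 consistent

I-2 ∈ {Cc FF, Cc Ff, cc FF, cc Ff}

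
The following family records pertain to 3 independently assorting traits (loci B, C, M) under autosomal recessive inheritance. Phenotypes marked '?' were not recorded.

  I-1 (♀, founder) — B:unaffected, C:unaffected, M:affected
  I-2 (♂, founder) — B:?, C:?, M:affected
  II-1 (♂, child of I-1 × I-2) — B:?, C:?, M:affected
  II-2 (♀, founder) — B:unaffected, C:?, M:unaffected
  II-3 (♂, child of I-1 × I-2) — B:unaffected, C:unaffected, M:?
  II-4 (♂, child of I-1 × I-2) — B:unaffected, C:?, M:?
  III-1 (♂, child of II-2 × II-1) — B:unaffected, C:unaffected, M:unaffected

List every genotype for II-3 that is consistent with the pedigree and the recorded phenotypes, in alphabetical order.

B/I-1 un ·: BB|Bb
B/I-2 ? ·: BB|Bb|bb
B/II-1 ? I-1×I-2: BB|Bb|bb
B/II-2 un ·: BB|Bb
B/II-3 un I-1×I-2: BB|Bb
B/II-4 un I-1×I-2: BB|Bb
B/III-1 un II-2×II-1: BB|Bb
⇒ B over [I-1,I-2,II-1,II-2,II-3,II-4,III-1]: 105 consistent
C/I-1 un ·: CC|Cc
C/I-2 ? ·: CC|Cc|cc
C/II-1 ? I-1×I-2: CC|Cc|cc
C/II-2 ? ·: CC|Cc|cc
C/II-3 un I-1×I-2: CC|Cc
C/II-4 ? I-1×I-2: CC|Cc|cc
C/III-1 un II-2×II-1: CC|Cc
⇒ C over [I-1,I-2,II-1,II-2,II-3,II-4,III-1]: 161 consistent
M/I-1 aff ·: mm
M/I-2 aff ·: mm
M/II-1 aff I-1×I-2: mm
M/II-2 un ·: MM|Mm
M/II-3 ? I-1×I-2: mm
M/II-4 ? I-1×I-2: mm
M/III-1 un II-2×II-1: Mm
⇒ M over [I-1,I-2,II-1,II-2,II-3,II-4,III-1]: 2 consistent

II-3 ∈ {BB CC mm, BB Cc mm, Bb CC mm, Bb Cc mm}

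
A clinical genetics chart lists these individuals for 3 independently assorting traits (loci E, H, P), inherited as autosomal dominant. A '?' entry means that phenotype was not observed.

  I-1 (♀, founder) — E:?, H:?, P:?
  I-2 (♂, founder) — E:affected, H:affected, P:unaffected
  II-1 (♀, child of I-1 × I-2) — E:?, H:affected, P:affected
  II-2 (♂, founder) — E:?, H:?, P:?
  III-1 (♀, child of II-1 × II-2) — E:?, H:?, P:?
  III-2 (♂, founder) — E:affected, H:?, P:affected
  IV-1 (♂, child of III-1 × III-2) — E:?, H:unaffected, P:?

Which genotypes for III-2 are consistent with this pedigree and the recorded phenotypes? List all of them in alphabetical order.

E/I-1 ? ·: ee|Ee|EE
E/I-2 aff ·: Ee|EE
E/II-1 ? I-1×I-2: ee|Ee|EE
E/II-2 ? ·: ee|Ee|EE
E/III-1 ? II-1×II-2: ee|Ee|EE
E/III-2 aff ·: Ee|EE
E/IV-1 ? III-1×III-2: ee|Ee|EE
⇒ E over [I-1,I-2,II-1,II-2,III-1,III-2,IV-1]: 231 consistent
H/I-1 ? ·: hh|Hh|HH
H/I-2 aff ·: Hh|HH
H/II-1 aff I-1×I-2: Hh|HH
H/II-2 ? ·: hh|Hh|HH
H/III-1 ? II-1×II-2: hh|Hh
H/III-2 ? ·: hh|Hh
H/IV-1 un III-1×III-2: hh
⇒ H over [I-1,I-2,II-1,II-2,III-1,III-2,IV-1]: 66 consistent
P/I-1 ? ·: Pp|PP
P/I-2 un ·: pp
P/II-1 aff I-1×I-2: Pp
P/II-2 ? ·: pp|Pp|PP
P/III-1 ? II-1×II-2: pp|Pp|PP
P/III-2 aff ·: Pp|PP
P/IV-1 ? III-1×III-2: pp|Pp|PP
⇒ P over [I-1,I-2,II-1,II-2,III-1,III-2,IV-1]: 54 consistent

III-2 ∈ {EE Hh PP, EE Hh Pp, EE hh PP, EE hh Pp, Ee Hh PP, Ee Hh Pp, Ee hh PP, Ee hh Pp}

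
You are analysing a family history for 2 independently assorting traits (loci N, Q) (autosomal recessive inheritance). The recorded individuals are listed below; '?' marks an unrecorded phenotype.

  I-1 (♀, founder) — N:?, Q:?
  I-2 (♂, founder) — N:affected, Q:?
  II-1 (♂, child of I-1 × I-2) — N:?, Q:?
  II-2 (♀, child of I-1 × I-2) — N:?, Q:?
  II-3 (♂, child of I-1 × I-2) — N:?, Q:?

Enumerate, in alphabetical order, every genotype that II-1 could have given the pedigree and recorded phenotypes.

N/I-1 ? ·: NN|Nn|nn
N/I-2 aff ·: nn
N/II-1 ? I-1×I-2: Nn|nn
N/II-2 ? I-1×I-2: Nn|nn
N/II-3 ? I-1×I-2: Nn|nn
⇒ N over [I-1,I-2,II-1,II-2,II-3]: 10 consistent
Q/I-1 ? ·: QQ|Qq|qq
Q/I-2 ? ·: QQ|Qq|qq
Q/II-1 ? I-1×I-2: QQ|Qq|qq
Q/II-2 ? I-1×I-2: QQ|Qq|qq
Q/II-3 ? I-1×I-2: QQ|Qq|qq
⇒ Q over [I-1,I-2,II-1,II-2,II-3]: 63 consistent

II-1 ∈ {Nn QQ, Nn Qq, Nn qq, nn QQ, nn Qq, nn qq}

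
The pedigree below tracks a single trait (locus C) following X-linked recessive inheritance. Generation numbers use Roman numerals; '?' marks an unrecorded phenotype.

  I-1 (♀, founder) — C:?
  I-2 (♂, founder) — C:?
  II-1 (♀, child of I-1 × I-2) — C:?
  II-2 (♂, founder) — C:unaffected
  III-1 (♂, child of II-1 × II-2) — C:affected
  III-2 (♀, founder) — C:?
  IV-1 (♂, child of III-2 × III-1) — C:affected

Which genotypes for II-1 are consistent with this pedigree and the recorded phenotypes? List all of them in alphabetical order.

II-1 ∈ {X^CX^c, X^cX^c}

C/I-1 ? ·: X^CX^C|X^CX^c|X^cX^c
C/I-2 ? ·: X^CY|X^cY
C/II-1 ? I-1×I-2: X^CX^c|X^cX^c
C/II-2 un ·: X^CY
C/III-1 aff II-1×II-2: X^cY
C/III-2 ? ·: X^CX^c|X^cX^c
C/IV-1 aff III-2×III-1: X^cY
⇒ C over [I-1,I-2,II-1,II-2,III-1,III-2,IV-1]: 12 consistent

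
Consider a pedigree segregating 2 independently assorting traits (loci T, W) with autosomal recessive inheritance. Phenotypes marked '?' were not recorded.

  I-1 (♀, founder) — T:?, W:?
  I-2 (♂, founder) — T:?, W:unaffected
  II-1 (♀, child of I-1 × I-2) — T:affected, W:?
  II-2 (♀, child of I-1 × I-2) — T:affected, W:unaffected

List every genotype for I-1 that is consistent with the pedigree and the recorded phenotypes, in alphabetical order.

I-1 ∈ {Tt WW, Tt Ww, Tt ww, tt WW, tt Ww, tt ww}

T/I-1 ? ·: Tt|tt
T/I-2 ? ·: Tt|tt
T/II-1 aff I-1×I-2: tt
T/II-2 aff I-1×I-2: tt
⇒ T over [I-1,I-2,II-1,II-2]: 4 consistent
W/I-1 ? ·: WW|Ww|ww
W/I-2 un ·: WW|Ww
W/II-1 ? I-1×I-2: WW|Ww|ww
W/II-2 un I-1×I-2: WW|Ww
⇒ W over [I-1,I-2,II-1,II-2]: 18 consistent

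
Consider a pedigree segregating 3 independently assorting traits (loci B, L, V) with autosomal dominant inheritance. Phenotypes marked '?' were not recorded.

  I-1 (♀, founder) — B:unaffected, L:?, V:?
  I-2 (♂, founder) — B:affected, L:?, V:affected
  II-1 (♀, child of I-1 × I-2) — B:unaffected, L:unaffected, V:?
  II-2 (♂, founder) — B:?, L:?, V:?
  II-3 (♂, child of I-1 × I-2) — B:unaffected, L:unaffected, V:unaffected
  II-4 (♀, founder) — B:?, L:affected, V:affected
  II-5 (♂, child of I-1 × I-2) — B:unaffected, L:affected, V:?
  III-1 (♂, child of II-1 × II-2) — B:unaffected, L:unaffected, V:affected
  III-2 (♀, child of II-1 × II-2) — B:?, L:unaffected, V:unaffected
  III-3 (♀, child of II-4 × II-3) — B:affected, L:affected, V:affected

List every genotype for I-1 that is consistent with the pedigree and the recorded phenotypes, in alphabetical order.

B/I-1 un ·: bb
B/I-2 aff ·: Bb
B/II-1 un I-1×I-2: bb
B/II-2 ? ·: bb|Bb
B/II-3 un I-1×I-2: bb
B/II-4 ? ·: Bb|BB
B/II-5 un I-1×I-2: bb
B/III-1 un II-1×II-2: bb
B/III-2 ? II-1×II-2: bb|Bb
B/III-3 aff II-4×II-3: Bb
⇒ B over [I-1,I-2,II-1,II-2,II-3,II-4,II-5,III-1,III-2,III-3]: 6 consistent
L/I-1 ? ·: ll|Ll
L/I-2 ? ·: ll|Ll
L/II-1 un I-1×I-2: ll
L/II-2 ? ·: ll|Ll
L/II-3 un I-1×I-2: ll
L/II-4 aff ·: Ll|LL
L/II-5 aff I-1×I-2: Ll|LL
L/III-1 un II-1×II-2: ll
L/III-2 un II-1×II-2: ll
L/III-3 aff II-4×II-3: Ll
⇒ L over [I-1,I-2,II-1,II-2,II-3,II-4,II-5,III-1,III-2,III-3]: 16 consistent
V/I-1 ? ·: vv|Vv
V/I-2 aff ·: Vv
V/II-1 ? I-1×I-2: vv|Vv
V/II-2 ? ·: vv|Vv
V/II-3 un I-1×I-2: vv
V/II-4 aff ·: Vv|VV
V/II-5 ? I-1×I-2: vv|Vv|VV
V/III-1 aff II-1×II-2: Vv|VV
V/III-2 un II-1×II-2: vv
V/III-3 aff II-4×II-3: Vv
⇒ V over [I-1,I-2,II-1,II-2,II-3,II-4,II-5,III-1,III-2,III-3]: 40 consistent

I-1 ∈ {bb Ll Vv, bb Ll vv, bb ll Vv, bb ll vv}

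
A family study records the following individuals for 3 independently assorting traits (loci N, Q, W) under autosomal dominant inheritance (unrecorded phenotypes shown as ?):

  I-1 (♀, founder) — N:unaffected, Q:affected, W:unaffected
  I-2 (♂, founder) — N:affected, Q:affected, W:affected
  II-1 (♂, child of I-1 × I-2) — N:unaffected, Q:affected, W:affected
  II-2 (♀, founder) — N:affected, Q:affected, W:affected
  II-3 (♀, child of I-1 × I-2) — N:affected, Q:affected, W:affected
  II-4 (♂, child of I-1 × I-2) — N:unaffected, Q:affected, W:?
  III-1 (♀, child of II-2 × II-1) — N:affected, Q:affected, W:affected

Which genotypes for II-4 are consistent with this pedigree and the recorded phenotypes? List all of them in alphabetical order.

N/I-1 un ·: nn
N/I-2 aff ·: Nn
N/II-1 un I-1×I-2: nn
N/II-2 aff ·: Nn|NN
N/II-3 aff I-1×I-2: Nn
N/II-4 un I-1×I-2: nn
N/III-1 aff II-2×II-1: Nn
⇒ N over [I-1,I-2,II-1,II-2,II-3,II-4,III-1]: 2 consistent
Q/I-1 aff ·: Qq|QQ
Q/I-2 aff ·: Qq|QQ
Q/II-1 aff I-1×I-2: Qq|QQ
Q/II-2 aff ·: Qq|QQ
Q/II-3 aff I-1×I-2: Qq|QQ
Q/II-4 aff I-1×I-2: Qq|QQ
Q/III-1 aff II-2×II-1: Qq|QQ
⇒ Q over [I-1,I-2,II-1,II-2,II-3,II-4,III-1]: 87 consistent
W/I-1 un ·: ww
W/I-2 aff ·: Ww|WW
W/II-1 aff I-1×I-2: Ww
W/II-2 aff ·: Ww|WW
W/II-3 aff I-1×I-2: Ww
W/II-4 ? I-1×I-2: ww|Ww
W/III-1 aff II-2×II-1: Ww|WW
⇒ W over [I-1,I-2,II-1,II-2,II-3,II-4,III-1]: 12 consistent

II-4 ∈ {nn QQ Ww, nn QQ ww, nn Qq Ww, nn Qq ww}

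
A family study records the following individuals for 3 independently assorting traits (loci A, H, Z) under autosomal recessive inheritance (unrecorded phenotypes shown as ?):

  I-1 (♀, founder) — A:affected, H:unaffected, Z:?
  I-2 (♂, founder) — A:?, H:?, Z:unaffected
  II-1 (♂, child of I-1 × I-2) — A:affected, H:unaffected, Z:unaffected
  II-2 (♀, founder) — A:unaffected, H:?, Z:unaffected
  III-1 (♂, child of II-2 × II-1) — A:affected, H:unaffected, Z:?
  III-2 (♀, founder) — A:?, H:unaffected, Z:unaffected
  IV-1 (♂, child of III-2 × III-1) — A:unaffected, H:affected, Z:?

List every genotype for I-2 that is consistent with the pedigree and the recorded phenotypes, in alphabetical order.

A/I-1 aff ·: aa
A/I-2 ? ·: Aa|aa
A/II-1 aff I-1×I-2: aa
A/II-2 un ·: Aa
A/III-1 aff II-2×II-1: aa
A/III-2 ? ·: AA|Aa
A/IV-1 un III-2×III-1: Aa
⇒ A over [I-1,I-2,II-1,II-2,III-1,III-2,IV-1]: 4 consistent
H/I-1 un ·: HH|Hh
H/I-2 ? ·: HH|Hh|hh
H/II-1 un I-1×I-2: HH|Hh
H/II-2 ? ·: HH|Hh|hh
H/III-1 un II-2×II-1: Hh
H/III-2 un ·: Hh
H/IV-1 aff III-2×III-1: hh
⇒ H over [I-1,I-2,II-1,II-2,III-1,III-2,IV-1]: 23 consistent
Z/I-1 ? ·: ZZ|Zz|zz
Z/I-2 un ·: ZZ|Zz
Z/II-1 un I-1×I-2: ZZ|Zz
Z/II-2 un ·: ZZ|Zz
Z/III-1 ? II-2×II-1: ZZ|Zz|zz
Z/III-2 un ·: ZZ|Zz
Z/IV-1 ? III-2×III-1: ZZ|Zz|zz
⇒ Z over [I-1,I-2,II-1,II-2,III-1,III-2,IV-1]: 139 consistent

I-2 ∈ {Aa HH ZZ, Aa HH Zz, Aa Hh ZZ, Aa Hh Zz, Aa hh ZZ, Aa hh Zz, aa HH ZZ, aa HH Zz, aa Hh ZZ, aa Hh Zz, aa hh ZZ, aa hh Zz}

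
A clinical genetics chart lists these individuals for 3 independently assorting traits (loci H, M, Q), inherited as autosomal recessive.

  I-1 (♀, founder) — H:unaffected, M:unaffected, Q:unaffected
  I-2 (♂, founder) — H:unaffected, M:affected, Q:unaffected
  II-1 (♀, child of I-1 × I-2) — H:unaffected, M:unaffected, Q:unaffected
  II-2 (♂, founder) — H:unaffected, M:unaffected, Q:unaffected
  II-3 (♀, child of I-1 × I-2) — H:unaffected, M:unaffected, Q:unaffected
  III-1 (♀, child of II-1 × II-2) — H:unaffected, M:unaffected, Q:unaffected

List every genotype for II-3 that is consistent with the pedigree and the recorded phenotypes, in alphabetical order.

H/I-1 un ·: HH|Hh
H/I-2 un ·: HH|Hh
H/II-1 un I-1×I-2: HH|Hh
H/II-2 un ·: HH|Hh
H/II-3 un I-1×I-2: HH|Hh
H/III-1 un II-1×II-2: HH|Hh
⇒ H over [I-1,I-2,II-1,II-2,II-3,III-1]: 45 consistent
M/I-1 un ·: MM|Mm
M/I-2 aff ·: mm
M/II-1 un I-1×I-2: Mm
M/II-2 un ·: MM|Mm
M/II-3 un I-1×I-2: Mm
M/III-1 un II-1×II-2: MM|Mm
⇒ M over [I-1,I-2,II-1,II-2,II-3,III-1]: 8 consistent
Q/I-1 un ·: QQ|Qq
Q/I-2 un ·: QQ|Qq
Q/II-1 un I-1×I-2: QQ|Qq
Q/II-2 un ·: QQ|Qq
Q/II-3 un I-1×I-2: QQ|Qq
Q/III-1 un II-1×II-2: QQ|Qq
⇒ Q over [I-1,I-2,II-1,II-2,II-3,III-1]: 45 consistent

II-3 ∈ {HH Mm QQ, HH Mm Qq, Hh Mm QQ, Hh Mm Qq}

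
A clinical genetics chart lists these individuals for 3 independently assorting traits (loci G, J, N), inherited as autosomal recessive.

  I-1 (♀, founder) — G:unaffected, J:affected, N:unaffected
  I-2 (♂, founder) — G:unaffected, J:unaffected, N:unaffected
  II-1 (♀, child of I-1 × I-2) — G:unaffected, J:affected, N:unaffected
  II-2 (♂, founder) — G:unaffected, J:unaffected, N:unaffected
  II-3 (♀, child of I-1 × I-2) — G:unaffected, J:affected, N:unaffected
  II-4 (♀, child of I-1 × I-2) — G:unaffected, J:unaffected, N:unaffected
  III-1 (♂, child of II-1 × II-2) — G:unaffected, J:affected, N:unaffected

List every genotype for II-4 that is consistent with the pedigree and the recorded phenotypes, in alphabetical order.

G/I-1 un ·: GG|Gg
G/I-2 un ·: GG|Gg
G/II-1 un I-1×I-2: GG|Gg
G/II-2 un ·: GG|Gg
G/II-3 un I-1×I-2: GG|Gg
G/II-4 un I-1×I-2: GG|Gg
G/III-1 un II-1×II-2: GG|Gg
⇒ G over [I-1,I-2,II-1,II-2,II-3,II-4,III-1]: 87 consistent
J/I-1 aff ·: jj
J/I-2 un ·: Jj
J/II-1 aff I-1×I-2: jj
J/II-2 un ·: Jj
J/II-3 aff I-1×I-2: jj
J/II-4 un I-1×I-2: Jj
J/III-1 aff II-1×II-2: jj
⇒ J over [I-1,I-2,II-1,II-2,II-3,II-4,III-1]: 1 consistent
N/I-1 un ·: NN|Nn
N/I-2 un ·: NN|Nn
N/II-1 un I-1×I-2: NN|Nn
N/II-2 un ·: NN|Nn
N/II-3 un I-1×I-2: NN|Nn
N/II-4 un I-1×I-2: NN|Nn
N/III-1 un II-1×II-2: NN|Nn
⇒ N over [I-1,I-2,II-1,II-2,II-3,II-4,III-1]: 87 consistent

II-4 ∈ {GG Jj NN, GG Jj Nn, Gg Jj NN, Gg Jj Nn}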